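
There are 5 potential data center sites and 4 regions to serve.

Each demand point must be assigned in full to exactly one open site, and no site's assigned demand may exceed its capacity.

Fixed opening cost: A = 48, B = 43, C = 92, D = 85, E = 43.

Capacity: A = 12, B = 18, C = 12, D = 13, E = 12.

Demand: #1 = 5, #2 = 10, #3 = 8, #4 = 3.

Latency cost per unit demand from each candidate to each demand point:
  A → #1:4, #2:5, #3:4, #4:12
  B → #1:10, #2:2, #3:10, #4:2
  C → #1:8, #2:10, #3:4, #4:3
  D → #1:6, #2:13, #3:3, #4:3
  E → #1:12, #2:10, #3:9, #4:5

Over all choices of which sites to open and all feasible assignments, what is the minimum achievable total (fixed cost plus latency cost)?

199

Open {A, B}; cheapest assignment that respects the capacities:
  A (cap 12, load 8): #3 — cost 8×4 = 32
  B (cap 18, load 18): #1, #2, #4 — cost 5×10 + 10×2 + 3×2 = 76
  Shipping 108, fixed 91 → total 199.
  Any other capacity-feasible assignment to {A, B} ships for at least 108.
Compare {B, D}: its best feasible assignment gives total 208.
Compare {B, E}: its best feasible assignment gives total 234.
Every other set of open sites that can feasibly serve all demand totals ≥ 208 even under its best assignment. Minimum: 199.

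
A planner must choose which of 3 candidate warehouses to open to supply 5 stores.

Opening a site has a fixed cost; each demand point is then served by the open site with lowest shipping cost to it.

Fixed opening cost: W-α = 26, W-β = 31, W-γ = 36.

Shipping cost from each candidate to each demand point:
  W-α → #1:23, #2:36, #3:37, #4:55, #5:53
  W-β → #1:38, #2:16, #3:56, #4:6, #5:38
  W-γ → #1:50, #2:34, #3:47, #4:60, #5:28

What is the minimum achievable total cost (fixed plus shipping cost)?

177

Open {W-α, W-β}: assign each demand point to its cheapest open site.
  #1→W-α 23, #2→W-β 16, #3→W-α 37, #4→W-β 6, #5→W-β 38
  shipping cost 120, fixed 57 → total 177.
Compare {W-β}: shipping cost 154 + fixed 31 = 185.
Compare {W-β, W-γ}: shipping cost 135 + fixed 67 = 202.
Compare {W-α, W-β, W-γ}: shipping cost 110 + fixed 93 = 203.
All other subsets cost ≥ 185. Minimum total cost: 177.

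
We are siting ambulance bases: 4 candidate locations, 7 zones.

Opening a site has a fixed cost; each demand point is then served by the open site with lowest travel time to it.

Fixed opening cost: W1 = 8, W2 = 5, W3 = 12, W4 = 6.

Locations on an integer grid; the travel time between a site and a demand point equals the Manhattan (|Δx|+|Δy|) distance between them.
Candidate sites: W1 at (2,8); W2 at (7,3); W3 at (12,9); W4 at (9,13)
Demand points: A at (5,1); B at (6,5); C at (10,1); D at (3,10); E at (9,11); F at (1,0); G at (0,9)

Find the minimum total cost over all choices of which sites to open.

48

Open {W1, W2, W4}: assign each demand point to its cheapest open site.
  A→W2 4, B→W2 3, C→W2 5, D→W1 3, E→W4 2, F→W1 9, G→W1 3
  travel time 29, fixed 19 → total 48.
Compare {W1, W2}: travel time 37 + fixed 13 = 50.
Compare {W2, W4}: travel time 45 + fixed 11 = 56.
Compare {W1, W2, W3}: travel time 32 + fixed 25 = 57.
All other subsets cost ≥ 50. Minimum total cost: 48.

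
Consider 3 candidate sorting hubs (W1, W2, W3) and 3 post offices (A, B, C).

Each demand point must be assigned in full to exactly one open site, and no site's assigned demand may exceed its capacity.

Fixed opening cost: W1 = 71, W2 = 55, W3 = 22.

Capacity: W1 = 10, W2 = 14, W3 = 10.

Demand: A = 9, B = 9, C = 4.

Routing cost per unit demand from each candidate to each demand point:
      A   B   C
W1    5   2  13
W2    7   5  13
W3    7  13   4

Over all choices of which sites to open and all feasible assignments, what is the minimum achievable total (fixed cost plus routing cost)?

237

Open {W2, W3}; cheapest assignment that respects the capacities:
  W2 (cap 14, load 13): B, C — cost 9×5 + 4×13 = 97
  W3 (cap 10, load 9): A — cost 9×7 = 63
  Shipping 160, fixed 77 → total 237.
  Any other capacity-feasible assignment to {W2, W3} ships for at least 160.
Compare {W1, W2, W3}: its best feasible assignment gives total 245.
Compare {W1, W2}: its best feasible assignment gives total 259.
Every other set of open sites that can feasibly serve all demand totals ≥ 245 even under its best assignment. Minimum: 237.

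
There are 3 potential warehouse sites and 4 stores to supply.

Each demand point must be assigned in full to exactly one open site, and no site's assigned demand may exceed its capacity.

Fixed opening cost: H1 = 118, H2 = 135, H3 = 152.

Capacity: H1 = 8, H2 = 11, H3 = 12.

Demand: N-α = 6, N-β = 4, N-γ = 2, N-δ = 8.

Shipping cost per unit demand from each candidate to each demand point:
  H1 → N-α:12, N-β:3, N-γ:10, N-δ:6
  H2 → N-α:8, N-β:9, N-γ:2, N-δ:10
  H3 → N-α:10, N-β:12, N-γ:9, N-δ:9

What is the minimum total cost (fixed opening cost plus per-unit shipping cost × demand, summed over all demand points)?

444

Open {H1, H3}; cheapest assignment that respects the capacities:
  H1 (cap 8, load 8): N-δ — cost 8×6 = 48
  H3 (cap 12, load 12): N-α, N-β, N-γ — cost 6×10 + 4×12 + 2×9 = 126
  Shipping 174, fixed 270 → total 444.
  Any other capacity-feasible assignment to {H1, H3} ships for at least 174.
Compare {H2, H3}: its best feasible assignment gives total 459.
Compare {H1, H2, H3}: its best feasible assignment gives total 541.
Every other set of open sites that can feasibly serve all demand totals ≥ 459 even under its best assignment. Minimum: 444.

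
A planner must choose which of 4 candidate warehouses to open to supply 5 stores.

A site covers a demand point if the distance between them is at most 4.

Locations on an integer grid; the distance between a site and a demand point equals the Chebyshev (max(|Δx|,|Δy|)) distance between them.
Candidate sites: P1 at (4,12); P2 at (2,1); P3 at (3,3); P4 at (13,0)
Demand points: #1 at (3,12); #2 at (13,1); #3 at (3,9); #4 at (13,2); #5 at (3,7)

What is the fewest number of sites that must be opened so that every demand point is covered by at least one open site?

3

Coverage sets (demand points within 4 of each site):
  P1: {#1, #3}
  P2: {}
  P3: {#5}
  P4: {#2, #4}
No 2 sites suffice: every size-2 union leaves at least one demand point uncovered.
But {P1, P3, P4} covers everything, so the minimum is 3.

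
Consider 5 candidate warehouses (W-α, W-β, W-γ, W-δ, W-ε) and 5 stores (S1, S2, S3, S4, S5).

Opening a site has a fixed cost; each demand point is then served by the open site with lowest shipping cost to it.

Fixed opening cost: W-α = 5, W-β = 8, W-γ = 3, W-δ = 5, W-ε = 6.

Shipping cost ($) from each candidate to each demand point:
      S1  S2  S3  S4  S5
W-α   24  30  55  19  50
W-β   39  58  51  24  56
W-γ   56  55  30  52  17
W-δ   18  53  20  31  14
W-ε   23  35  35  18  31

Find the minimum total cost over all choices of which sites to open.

Open {W-α, W-δ}: assign each demand point to its cheapest open site.
  S1→W-δ 18, S2→W-α 30, S3→W-δ 20, S4→W-α 19, S5→W-δ 14
  shipping cost 101, fixed 10 → total 111.
Compare {W-α, W-γ, W-δ}: shipping cost 101 + fixed 13 = 114.
Compare {W-δ, W-ε}: shipping cost 105 + fixed 11 = 116.
Compare {W-α, W-δ, W-ε}: shipping cost 100 + fixed 16 = 116.
All other subsets cost ≥ 114. Minimum total cost: 111.

111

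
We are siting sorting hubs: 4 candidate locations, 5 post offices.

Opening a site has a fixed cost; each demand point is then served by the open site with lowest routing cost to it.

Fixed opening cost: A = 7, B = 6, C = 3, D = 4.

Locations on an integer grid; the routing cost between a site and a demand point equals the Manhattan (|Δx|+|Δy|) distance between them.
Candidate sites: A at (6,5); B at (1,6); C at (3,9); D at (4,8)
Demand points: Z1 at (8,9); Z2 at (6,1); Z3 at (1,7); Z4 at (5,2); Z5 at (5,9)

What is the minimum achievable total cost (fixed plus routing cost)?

29

Open {A, C}: assign each demand point to its cheapest open site.
  Z1→C 5, Z2→A 4, Z3→C 4, Z4→A 4, Z5→C 2
  routing cost 19, fixed 10 → total 29.
Compare {A, D}: routing cost 19 + fixed 11 = 30.
Compare {D}: routing cost 27 + fixed 4 = 31.
Compare {A, B, C}: routing cost 16 + fixed 16 = 32.
All other subsets cost ≥ 30. Minimum total cost: 29.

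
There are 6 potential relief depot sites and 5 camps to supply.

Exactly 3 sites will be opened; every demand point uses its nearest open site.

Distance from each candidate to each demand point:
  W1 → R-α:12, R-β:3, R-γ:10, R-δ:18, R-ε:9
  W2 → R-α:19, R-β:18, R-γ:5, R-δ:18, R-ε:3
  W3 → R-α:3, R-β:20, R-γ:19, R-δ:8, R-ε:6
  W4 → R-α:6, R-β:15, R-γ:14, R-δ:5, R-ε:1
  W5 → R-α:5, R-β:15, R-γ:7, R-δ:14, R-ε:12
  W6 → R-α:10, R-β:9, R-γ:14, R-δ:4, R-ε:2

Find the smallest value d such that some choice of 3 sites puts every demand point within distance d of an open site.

6

Open {W1, W2, W4}.
  Farthest demand point is R-α at distance 6 (to W4); all others are ≤ 6.
With {W1, W4, W5} the worst case is 7.
With {W1, W5, W6} the worst case is 7.
No size-3 selection achieves below 6.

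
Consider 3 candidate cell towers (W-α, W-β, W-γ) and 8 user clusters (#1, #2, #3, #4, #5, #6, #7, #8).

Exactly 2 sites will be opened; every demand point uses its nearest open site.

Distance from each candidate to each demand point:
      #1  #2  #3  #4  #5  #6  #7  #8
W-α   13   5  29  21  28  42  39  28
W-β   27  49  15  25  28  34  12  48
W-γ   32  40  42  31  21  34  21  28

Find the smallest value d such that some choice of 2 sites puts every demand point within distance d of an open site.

34

Open {W-α, W-β}.
  Farthest demand point is #6 at distance 34 (to W-β); all others are ≤ 34.
With {W-α, W-γ} the worst case is 34.
With {W-β, W-γ} the worst case is 40.
No size-2 selection achieves below 34.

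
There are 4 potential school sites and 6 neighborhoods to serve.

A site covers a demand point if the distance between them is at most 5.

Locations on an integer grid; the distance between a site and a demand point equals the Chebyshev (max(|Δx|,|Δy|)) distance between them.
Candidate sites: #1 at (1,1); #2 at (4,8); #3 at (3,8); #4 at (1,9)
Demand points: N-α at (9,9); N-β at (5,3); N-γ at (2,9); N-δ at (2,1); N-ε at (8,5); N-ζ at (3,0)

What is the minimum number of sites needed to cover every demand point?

2

Coverage sets (demand points within 5 of each site):
  #1: {N-β, N-δ, N-ζ}
  #2: {N-α, N-β, N-γ, N-ε}
  #3: {N-β, N-γ, N-ε}
  #4: {N-γ}
No single site covers all 6 demand points.
But {#1, #2} covers everything, so the minimum is 2.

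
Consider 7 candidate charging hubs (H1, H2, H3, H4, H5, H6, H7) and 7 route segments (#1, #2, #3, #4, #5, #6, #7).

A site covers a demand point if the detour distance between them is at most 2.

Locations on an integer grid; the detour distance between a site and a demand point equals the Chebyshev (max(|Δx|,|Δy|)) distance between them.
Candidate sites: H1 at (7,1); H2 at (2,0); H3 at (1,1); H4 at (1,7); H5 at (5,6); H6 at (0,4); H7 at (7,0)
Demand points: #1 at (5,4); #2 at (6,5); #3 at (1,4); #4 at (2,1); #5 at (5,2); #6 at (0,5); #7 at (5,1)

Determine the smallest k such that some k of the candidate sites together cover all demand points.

4

Coverage sets (demand points within 2 of each site):
  H1: {#5, #7}
  H2: {#4}
  H3: {#4}
  H4: {#6}
  H5: {#1, #2}
  H6: {#3, #6}
  H7: {#5, #7}
No 3 sites suffice: every size-3 union leaves at least one demand point uncovered.
But {H1, H2, H5, H6} covers everything, so the minimum is 4.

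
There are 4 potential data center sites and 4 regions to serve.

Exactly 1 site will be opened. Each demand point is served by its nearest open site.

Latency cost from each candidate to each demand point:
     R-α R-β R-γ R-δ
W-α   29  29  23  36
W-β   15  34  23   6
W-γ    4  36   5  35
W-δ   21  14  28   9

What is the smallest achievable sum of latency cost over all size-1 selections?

Open {W-δ}.
  R-α→W-δ 21, R-β→W-δ 14, R-γ→W-δ 28, R-δ→W-δ 9  ⇒ total 72.
Compare {W-β}: total 78.
Compare {W-γ}: total 80.
No size-1 selection does better; minimum is 72.

72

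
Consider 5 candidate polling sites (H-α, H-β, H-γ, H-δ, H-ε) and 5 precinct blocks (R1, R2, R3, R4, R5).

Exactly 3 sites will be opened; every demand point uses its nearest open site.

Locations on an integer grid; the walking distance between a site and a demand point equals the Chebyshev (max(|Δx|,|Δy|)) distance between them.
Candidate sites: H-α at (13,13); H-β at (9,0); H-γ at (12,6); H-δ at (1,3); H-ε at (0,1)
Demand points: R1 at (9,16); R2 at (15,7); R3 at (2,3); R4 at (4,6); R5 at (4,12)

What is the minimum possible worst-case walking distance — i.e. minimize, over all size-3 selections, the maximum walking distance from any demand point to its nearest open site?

Open {H-α, H-β, H-γ}.
  Farthest demand point is R5 at walking distance 8 (to H-γ); all others are ≤ 8.
With {H-α, H-γ, H-δ} the worst case is 8.
With {H-α, H-γ, H-ε} the worst case is 8.
No size-3 selection achieves below 8.

8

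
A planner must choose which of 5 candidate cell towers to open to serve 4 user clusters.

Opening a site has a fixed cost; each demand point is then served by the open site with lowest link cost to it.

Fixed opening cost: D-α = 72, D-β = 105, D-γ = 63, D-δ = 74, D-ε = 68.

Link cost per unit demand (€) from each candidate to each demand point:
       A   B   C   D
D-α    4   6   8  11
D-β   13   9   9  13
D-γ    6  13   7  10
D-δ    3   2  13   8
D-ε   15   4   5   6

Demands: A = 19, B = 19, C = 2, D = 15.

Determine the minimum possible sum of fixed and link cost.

Open {D-δ}: assign each demand point to its cheapest open site.
  A→D-δ 19×3=57, B→D-δ 19×2=38, C→D-δ 2×13=26, D→D-δ 15×8=120
  link cost 241, fixed 74 → total 315.
Compare {D-δ, D-ε}: link cost 195 + fixed 142 = 337.
Compare {D-γ, D-δ}: link cost 229 + fixed 137 = 366.
Compare {D-α, D-δ}: link cost 231 + fixed 146 = 377.
All other subsets cost ≥ 337. Minimum total cost: 315.

315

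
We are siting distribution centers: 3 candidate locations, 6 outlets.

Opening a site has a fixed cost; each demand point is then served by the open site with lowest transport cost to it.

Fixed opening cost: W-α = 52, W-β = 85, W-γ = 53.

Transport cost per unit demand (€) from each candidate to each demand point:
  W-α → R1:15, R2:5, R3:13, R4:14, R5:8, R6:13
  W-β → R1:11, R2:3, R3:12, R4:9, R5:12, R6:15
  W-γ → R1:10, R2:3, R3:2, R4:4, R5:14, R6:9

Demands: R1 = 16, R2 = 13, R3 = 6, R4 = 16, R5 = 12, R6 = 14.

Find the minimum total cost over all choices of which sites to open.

Open {W-α, W-γ}: assign each demand point to its cheapest open site.
  R1→W-γ 16×10=160, R2→W-γ 13×3=39, R3→W-γ 6×2=12, R4→W-γ 16×4=64, R5→W-α 12×8=96, R6→W-γ 14×9=126
  transport cost 497, fixed 105 → total 602.
Compare {W-γ}: transport cost 569 + fixed 53 = 622.
Compare {W-β, W-γ}: transport cost 545 + fixed 138 = 683.
Compare {W-α, W-β, W-γ}: transport cost 497 + fixed 190 = 687.
All other subsets cost ≥ 622. Minimum total cost: 602.

602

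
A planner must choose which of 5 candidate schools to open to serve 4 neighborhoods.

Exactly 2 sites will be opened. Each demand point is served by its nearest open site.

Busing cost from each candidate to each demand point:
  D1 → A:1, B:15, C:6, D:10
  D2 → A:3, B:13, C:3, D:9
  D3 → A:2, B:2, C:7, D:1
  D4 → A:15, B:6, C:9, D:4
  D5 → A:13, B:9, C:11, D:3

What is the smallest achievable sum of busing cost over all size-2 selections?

8

Open {D2, D3}.
  A→D3 2, B→D3 2, C→D2 3, D→D3 1  ⇒ total 8.
Compare {D1, D3}: total 10.
Compare {D3, D4}: total 12.
No size-2 selection does better; minimum is 8.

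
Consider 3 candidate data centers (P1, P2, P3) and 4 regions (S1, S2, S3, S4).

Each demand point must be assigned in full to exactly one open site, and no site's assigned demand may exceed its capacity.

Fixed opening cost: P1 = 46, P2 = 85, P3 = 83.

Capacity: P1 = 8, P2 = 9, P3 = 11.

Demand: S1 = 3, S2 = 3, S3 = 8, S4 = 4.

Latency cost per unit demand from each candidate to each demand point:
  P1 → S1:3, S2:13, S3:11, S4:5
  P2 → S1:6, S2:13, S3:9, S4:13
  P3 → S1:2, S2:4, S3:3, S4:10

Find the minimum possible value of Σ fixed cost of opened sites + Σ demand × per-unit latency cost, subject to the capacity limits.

Open {P1, P3}; cheapest assignment that respects the capacities:
  P1 (cap 8, load 7): S1, S4 — cost 3×3 + 4×5 = 29
  P3 (cap 11, load 11): S2, S3 — cost 3×4 + 8×3 = 36
  Shipping 65, fixed 129 → total 194.
  Any other capacity-feasible assignment to {P1, P3} ships for at least 65.
Compare {P2, P3}: its best feasible assignment gives total 274.
Compare {P1, P2, P3}: its best feasible assignment gives total 279.
Every other set of open sites that can feasibly serve all demand totals ≥ 274 even under its best assignment. Minimum: 194.

194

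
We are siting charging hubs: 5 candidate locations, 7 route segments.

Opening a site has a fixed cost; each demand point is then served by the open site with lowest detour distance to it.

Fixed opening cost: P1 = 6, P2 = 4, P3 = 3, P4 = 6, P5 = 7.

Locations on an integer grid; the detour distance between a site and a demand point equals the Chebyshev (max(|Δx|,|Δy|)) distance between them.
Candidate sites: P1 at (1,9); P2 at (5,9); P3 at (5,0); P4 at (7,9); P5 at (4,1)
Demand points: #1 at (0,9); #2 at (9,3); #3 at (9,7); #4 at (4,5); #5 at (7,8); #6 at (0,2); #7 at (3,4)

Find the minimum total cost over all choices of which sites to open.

35

Open {P2, P3}: assign each demand point to its cheapest open site.
  #1→P2 5, #2→P3 4, #3→P2 4, #4→P2 4, #5→P2 2, #6→P3 5, #7→P3 4
  detour distance 28, fixed 7 → total 35.
Compare {P3, P4}: detour distance 27 + fixed 9 = 36.
Compare {P1, P3, P4}: detour distance 21 + fixed 15 = 36.
Compare {P2}: detour distance 33 + fixed 4 = 37.
All other subsets cost ≥ 36. Minimum total cost: 35.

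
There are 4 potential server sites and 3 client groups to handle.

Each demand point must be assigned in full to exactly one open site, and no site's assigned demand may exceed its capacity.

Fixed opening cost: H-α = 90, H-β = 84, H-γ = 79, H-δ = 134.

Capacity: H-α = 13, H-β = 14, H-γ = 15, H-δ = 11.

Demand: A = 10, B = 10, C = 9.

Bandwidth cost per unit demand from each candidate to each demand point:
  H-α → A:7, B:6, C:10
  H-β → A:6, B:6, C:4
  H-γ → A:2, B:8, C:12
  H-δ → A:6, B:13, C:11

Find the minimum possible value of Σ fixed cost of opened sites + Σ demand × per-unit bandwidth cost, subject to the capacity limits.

369

Open {H-α, H-β, H-γ}; cheapest assignment that respects the capacities:
  H-α (cap 13, load 10): B — cost 10×6 = 60
  H-β (cap 14, load 9): C — cost 9×4 = 36
  H-γ (cap 15, load 10): A — cost 10×2 = 20
  Shipping 116, fixed 253 → total 369.
  Any other capacity-feasible assignment to {H-α, H-β, H-γ} ships for at least 116.
Compare {H-α, H-β, H-δ}: its best feasible assignment gives total 464.
Compare {H-β, H-γ, H-δ}: its best feasible assignment gives total 473.
Every other set of open sites that can feasibly serve all demand totals ≥ 464 even under its best assignment. Minimum: 369.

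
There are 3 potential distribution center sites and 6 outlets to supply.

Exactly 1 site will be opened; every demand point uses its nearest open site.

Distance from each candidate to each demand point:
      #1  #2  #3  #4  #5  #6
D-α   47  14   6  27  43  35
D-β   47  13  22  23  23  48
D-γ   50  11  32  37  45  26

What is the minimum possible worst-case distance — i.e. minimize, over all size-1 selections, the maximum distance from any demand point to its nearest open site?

47

Open {D-α}.
  Farthest demand point is #1 at distance 47 (to D-α); all others are ≤ 47.
With {D-β} the worst case is 48.
With {D-γ} the worst case is 50.
No size-1 selection achieves below 47.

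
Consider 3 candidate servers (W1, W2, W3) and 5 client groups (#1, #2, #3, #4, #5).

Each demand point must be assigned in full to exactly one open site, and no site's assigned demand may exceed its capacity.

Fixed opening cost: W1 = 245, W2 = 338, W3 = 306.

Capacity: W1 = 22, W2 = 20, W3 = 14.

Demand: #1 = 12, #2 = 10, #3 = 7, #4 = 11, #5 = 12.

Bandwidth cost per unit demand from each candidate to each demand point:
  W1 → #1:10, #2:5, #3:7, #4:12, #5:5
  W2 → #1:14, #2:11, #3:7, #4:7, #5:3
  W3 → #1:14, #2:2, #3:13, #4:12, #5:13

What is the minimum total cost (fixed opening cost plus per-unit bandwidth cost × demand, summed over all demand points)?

1276

Open {W1, W2, W3}; cheapest assignment that respects the capacities:
  W1 (cap 22, load 22): #1, #2 — cost 12×10 + 10×5 = 170
  W2 (cap 20, load 19): #3, #5 — cost 7×7 + 12×3 = 85
  W3 (cap 14, load 11): #4 — cost 11×12 = 132
  Shipping 387, fixed 889 → total 1276.
  Any other capacity-feasible assignment to {W1, W2, W3} ships for at least 387.
Total demand is 52 and no other set of sites has combined capacity ≥ 52, so {W1, W2, W3} is the only feasible choice of open sites. Minimum: 1276.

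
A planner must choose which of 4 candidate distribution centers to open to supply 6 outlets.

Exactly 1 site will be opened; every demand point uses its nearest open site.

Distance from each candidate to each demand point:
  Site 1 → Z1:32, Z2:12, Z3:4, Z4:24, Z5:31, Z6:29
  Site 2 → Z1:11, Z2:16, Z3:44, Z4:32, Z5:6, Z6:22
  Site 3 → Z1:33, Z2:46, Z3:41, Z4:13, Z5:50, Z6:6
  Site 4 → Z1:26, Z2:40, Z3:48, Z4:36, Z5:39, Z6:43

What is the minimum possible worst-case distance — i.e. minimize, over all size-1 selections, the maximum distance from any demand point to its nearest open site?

32

Open {Site 1}.
  Farthest demand point is Z1 at distance 32 (to Site 1); all others are ≤ 32.
With {Site 2} the worst case is 44.
With {Site 4} the worst case is 48.
No size-1 selection achieves below 32.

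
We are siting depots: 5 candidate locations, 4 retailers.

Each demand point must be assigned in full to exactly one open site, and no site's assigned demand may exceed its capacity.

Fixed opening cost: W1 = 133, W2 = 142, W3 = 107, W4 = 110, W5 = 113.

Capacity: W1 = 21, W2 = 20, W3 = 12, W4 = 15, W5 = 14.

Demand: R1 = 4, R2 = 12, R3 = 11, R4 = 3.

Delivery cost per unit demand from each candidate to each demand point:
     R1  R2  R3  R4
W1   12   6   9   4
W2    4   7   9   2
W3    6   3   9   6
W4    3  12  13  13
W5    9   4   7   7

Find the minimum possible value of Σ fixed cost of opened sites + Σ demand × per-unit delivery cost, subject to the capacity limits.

Open {W2, W3}; cheapest assignment that respects the capacities:
  W2 (cap 20, load 18): R1, R3, R4 — cost 4×4 + 11×9 + 3×2 = 121
  W3 (cap 12, load 12): R2 — cost 12×3 = 36
  Shipping 157, fixed 249 → total 406.
  Any other capacity-feasible assignment to {W2, W3} ships for at least 157.
Compare {W2, W5}: its best feasible assignment gives total 424.
Compare {W1, W3}: its best feasible assignment gives total 435.
Every other set of open sites that can feasibly serve all demand totals ≥ 424 even under its best assignment. Minimum: 406.

406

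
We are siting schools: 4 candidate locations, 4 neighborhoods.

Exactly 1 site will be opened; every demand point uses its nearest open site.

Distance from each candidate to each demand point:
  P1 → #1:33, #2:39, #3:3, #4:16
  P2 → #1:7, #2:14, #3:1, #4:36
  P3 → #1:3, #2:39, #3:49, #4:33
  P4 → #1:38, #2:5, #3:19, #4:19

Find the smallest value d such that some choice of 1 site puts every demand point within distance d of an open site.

36

Open {P2}.
  Farthest demand point is #4 at distance 36 (to P2); all others are ≤ 36.
With {P4} the worst case is 38.
With {P1} the worst case is 39.
No size-1 selection achieves below 36.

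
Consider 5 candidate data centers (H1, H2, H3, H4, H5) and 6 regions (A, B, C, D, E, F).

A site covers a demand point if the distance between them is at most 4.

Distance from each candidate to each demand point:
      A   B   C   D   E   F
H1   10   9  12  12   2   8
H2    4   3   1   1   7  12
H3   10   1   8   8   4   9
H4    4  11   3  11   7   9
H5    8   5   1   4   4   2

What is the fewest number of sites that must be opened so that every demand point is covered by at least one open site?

2

Coverage sets (demand points within 4 of each site):
  H1: {E}
  H2: {A, B, C, D}
  H3: {B, E}
  H4: {A, C}
  H5: {C, D, E, F}
No single site covers all 6 demand points.
But {H2, H5} covers everything, so the minimum is 2.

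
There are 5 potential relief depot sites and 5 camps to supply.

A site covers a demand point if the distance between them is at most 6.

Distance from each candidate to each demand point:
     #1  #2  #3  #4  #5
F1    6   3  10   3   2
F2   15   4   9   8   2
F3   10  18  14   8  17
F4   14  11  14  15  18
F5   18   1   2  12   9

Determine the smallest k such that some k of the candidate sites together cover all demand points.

2

Coverage sets (demand points within 6 of each site):
  F1: {#1, #2, #4, #5}
  F2: {#2, #5}
  F3: {}
  F4: {}
  F5: {#2, #3}
No single site covers all 5 demand points.
But {F1, F5} covers everything, so the minimum is 2.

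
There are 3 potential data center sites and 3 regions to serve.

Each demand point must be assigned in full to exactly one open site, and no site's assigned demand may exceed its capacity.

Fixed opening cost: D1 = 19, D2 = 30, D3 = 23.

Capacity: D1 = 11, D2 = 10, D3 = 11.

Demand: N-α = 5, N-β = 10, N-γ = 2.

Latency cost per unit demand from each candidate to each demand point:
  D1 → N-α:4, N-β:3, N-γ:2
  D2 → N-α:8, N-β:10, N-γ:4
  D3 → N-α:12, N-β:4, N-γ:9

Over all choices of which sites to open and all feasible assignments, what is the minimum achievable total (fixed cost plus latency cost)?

Open {D1, D3}; cheapest assignment that respects the capacities:
  D1 (cap 11, load 7): N-α, N-γ — cost 5×4 + 2×2 = 24
  D3 (cap 11, load 10): N-β — cost 10×4 = 40
  Shipping 64, fixed 42 → total 106.
  Any other capacity-feasible assignment to {D1, D3} ships for at least 64.
Compare {D1, D2}: its best feasible assignment gives total 127.
Compare {D1, D2, D3}: its best feasible assignment gives total 136.
Every other set of open sites that can feasibly serve all demand totals ≥ 127 even under its best assignment. Minimum: 106.

106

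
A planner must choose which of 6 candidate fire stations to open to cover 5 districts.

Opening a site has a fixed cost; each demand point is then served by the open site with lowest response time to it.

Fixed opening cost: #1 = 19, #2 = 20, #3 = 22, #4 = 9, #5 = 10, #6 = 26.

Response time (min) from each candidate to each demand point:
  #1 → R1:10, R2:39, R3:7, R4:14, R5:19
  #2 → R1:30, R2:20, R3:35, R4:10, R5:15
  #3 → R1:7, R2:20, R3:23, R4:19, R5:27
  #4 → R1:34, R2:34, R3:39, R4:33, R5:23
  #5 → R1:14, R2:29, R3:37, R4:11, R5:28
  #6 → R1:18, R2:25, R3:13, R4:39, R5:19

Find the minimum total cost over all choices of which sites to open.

Open {#1, #2}: assign each demand point to its cheapest open site.
  R1→#1 10, R2→#2 20, R3→#1 7, R4→#2 10, R5→#2 15
  response time 62, fixed 39 → total 101.
Compare {#1, #5}: response time 76 + fixed 29 = 105.
Compare {#1}: response time 89 + fixed 19 = 108.
Compare {#1, #3}: response time 67 + fixed 41 = 108.
All other subsets cost ≥ 105. Minimum total cost: 101.

101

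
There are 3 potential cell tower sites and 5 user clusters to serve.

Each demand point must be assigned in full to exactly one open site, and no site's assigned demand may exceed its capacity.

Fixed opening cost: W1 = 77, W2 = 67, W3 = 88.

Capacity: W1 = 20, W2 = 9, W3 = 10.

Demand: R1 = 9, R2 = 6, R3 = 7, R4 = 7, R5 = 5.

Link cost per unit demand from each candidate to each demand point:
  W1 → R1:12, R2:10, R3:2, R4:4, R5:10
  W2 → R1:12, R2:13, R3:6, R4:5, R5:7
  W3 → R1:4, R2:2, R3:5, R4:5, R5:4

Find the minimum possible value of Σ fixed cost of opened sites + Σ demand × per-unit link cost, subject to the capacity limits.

405

Open {W1, W2, W3}; cheapest assignment that respects the capacities:
  W1 (cap 20, load 20): R2, R3, R4 — cost 6×10 + 7×2 + 7×4 = 102
  W2 (cap 9, load 5): R5 — cost 5×7 = 35
  W3 (cap 10, load 9): R1 — cost 9×4 = 36
  Shipping 173, fixed 232 → total 405.
  Any other capacity-feasible assignment to {W1, W2, W3} ships for at least 173.
Total demand is 34 and no other set of sites has combined capacity ≥ 34, so {W1, W2, W3} is the only feasible choice of open sites. Minimum: 405.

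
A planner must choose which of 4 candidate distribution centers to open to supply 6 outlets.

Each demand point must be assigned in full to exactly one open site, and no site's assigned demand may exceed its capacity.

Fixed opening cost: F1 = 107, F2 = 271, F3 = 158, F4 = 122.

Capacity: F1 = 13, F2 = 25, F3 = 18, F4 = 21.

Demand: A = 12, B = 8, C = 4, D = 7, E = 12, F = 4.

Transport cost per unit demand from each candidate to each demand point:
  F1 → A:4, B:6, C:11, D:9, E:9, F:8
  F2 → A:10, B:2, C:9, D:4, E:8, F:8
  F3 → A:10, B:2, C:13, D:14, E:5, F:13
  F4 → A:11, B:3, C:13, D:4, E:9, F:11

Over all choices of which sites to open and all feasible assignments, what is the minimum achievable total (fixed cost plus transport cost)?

643

Open {F1, F3, F4}; cheapest assignment that respects the capacities:
  F1 (cap 13, load 12): A — cost 12×4 = 48
  F3 (cap 18, load 16): C, E — cost 4×13 + 12×5 = 112
  F4 (cap 21, load 19): B, D, F — cost 8×3 + 7×4 + 4×11 = 96
  Shipping 256, fixed 387 → total 643.
  Any other capacity-feasible assignment to {F1, F3, F4} ships for at least 256.
Compare {F1, F2, F3}: its best feasible assignment gives total 756.
Compare {F1, F2, F4}: its best feasible assignment gives total 764.
Every other set of open sites that can feasibly serve all demand totals ≥ 756 even under its best assignment. Minimum: 643.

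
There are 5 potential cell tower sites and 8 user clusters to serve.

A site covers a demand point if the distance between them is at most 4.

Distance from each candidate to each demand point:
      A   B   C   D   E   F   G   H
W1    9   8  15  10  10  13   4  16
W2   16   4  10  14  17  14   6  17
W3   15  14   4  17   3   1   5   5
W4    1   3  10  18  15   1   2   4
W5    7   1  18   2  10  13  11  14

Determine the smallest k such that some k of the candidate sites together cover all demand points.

3

Coverage sets (demand points within 4 of each site):
  W1: {G}
  W2: {B}
  W3: {C, E, F}
  W4: {A, B, F, G, H}
  W5: {B, D}
No 2 sites suffice: every size-2 union leaves at least one demand point uncovered.
But {W3, W4, W5} covers everything, so the minimum is 3.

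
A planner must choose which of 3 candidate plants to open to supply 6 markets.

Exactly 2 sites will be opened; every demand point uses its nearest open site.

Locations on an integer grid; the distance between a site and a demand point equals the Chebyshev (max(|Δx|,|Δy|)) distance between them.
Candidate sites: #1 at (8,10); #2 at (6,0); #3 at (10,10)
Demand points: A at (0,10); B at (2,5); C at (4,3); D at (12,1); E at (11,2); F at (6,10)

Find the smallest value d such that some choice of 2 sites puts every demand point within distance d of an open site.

8

Open {#1, #2}.
  Farthest demand point is A at distance 8 (to #1); all others are ≤ 8.
With {#1, #3} the worst case is 9.
With {#2, #3} the worst case is 10.
No size-2 selection achieves below 8.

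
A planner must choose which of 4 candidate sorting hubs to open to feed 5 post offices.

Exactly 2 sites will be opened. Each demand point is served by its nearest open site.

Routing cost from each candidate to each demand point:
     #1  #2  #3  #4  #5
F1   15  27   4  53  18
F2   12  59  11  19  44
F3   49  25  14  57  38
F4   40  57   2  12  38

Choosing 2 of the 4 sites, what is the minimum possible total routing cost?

Open {F1, F4}.
  #1→F1 15, #2→F1 27, #3→F4 2, #4→F4 12, #5→F1 18  ⇒ total 74.
Compare {F1, F2}: total 80.
Compare {F2, F3}: total 105.
No size-2 selection does better; minimum is 74.

74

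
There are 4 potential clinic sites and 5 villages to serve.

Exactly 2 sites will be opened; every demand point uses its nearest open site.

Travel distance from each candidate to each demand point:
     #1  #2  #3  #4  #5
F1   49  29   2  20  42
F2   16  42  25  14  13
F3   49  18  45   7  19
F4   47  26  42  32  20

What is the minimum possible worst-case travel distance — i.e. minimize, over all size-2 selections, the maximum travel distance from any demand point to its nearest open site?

Open {F2, F3}.
  Farthest demand point is #3 at travel distance 25 (to F2); all others are ≤ 25.
With {F2, F4} the worst case is 26.
With {F1, F2} the worst case is 29.
No size-2 selection achieves below 25.

25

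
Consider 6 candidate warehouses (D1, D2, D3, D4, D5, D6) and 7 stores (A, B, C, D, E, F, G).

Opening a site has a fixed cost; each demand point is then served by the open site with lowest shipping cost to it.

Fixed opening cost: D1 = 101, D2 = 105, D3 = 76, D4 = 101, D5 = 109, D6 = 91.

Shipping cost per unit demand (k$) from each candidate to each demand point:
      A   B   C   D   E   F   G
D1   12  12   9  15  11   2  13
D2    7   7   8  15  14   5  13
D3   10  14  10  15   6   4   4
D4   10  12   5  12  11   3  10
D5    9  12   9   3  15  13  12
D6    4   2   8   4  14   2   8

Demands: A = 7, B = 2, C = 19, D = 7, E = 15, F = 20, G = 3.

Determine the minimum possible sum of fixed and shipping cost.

Open {D3, D6}: assign each demand point to its cheapest open site.
  A→D6 7×4=28, B→D6 2×2=4, C→D6 19×8=152, D→D6 7×4=28, E→D3 15×6=90, F→D6 20×2=40, G→D3 3×4=12
  shipping cost 354, fixed 167 → total 521.
Compare {D3, D4, D6}: shipping cost 297 + fixed 268 = 565.
Compare {D4, D6}: shipping cost 384 + fixed 192 = 576.
Compare {D6}: shipping cost 486 + fixed 91 = 577.
All other subsets cost ≥ 565. Minimum total cost: 521.

521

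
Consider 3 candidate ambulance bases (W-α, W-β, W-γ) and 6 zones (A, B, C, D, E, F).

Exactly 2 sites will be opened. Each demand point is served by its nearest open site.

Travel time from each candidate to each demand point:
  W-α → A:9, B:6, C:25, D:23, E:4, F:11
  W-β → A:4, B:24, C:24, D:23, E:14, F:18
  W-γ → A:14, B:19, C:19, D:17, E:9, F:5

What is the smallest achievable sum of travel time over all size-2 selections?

60

Open {W-α, W-γ}.
  A→W-α 9, B→W-α 6, C→W-γ 19, D→W-γ 17, E→W-α 4, F→W-γ 5  ⇒ total 60.
Compare {W-α, W-β}: total 72.
Compare {W-β, W-γ}: total 73.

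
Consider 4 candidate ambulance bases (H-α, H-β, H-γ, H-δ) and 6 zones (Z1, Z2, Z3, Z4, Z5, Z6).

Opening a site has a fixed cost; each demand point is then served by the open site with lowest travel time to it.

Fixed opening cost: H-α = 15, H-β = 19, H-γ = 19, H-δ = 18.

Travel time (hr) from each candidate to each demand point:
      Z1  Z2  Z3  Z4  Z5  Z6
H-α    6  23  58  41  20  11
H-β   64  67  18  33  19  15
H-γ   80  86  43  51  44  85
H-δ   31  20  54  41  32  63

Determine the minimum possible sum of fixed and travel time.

Open {H-α, H-β}: assign each demand point to its cheapest open site.
  Z1→H-α 6, Z2→H-α 23, Z3→H-β 18, Z4→H-β 33, Z5→H-β 19, Z6→H-α 11
  travel time 110, fixed 34 → total 144.
Compare {H-α, H-β, H-δ}: travel time 107 + fixed 52 = 159.
Compare {H-α, H-β, H-γ}: travel time 110 + fixed 53 = 163.
Compare {H-β, H-δ}: travel time 136 + fixed 37 = 173.
All other subsets cost ≥ 159. Minimum total cost: 144.

144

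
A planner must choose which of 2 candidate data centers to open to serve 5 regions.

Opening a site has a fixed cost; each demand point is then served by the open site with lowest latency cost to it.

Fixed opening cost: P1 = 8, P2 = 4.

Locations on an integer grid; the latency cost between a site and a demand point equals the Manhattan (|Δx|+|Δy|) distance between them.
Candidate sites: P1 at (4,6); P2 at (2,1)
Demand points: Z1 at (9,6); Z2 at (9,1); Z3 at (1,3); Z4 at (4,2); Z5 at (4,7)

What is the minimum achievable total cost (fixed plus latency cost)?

Open {P1, P2}: assign each demand point to its cheapest open site.
  Z1→P1 5, Z2→P2 7, Z3→P2 3, Z4→P2 3, Z5→P1 1
  latency cost 19, fixed 12 → total 31.
Compare {P1}: latency cost 26 + fixed 8 = 34.
Compare {P2}: latency cost 33 + fixed 4 = 37.

31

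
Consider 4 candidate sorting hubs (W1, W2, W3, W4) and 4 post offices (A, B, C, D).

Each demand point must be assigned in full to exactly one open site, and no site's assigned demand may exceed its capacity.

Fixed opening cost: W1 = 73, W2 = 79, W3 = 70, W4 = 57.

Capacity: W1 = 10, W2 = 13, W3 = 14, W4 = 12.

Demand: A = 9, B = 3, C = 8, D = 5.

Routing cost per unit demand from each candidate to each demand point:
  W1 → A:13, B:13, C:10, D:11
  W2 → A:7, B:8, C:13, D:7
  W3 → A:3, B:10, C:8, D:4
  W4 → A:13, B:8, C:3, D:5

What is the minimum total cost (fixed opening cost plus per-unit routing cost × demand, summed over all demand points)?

Open {W3, W4}; cheapest assignment that respects the capacities:
  W3 (cap 14, load 14): A, D — cost 9×3 + 5×4 = 47
  W4 (cap 12, load 11): B, C — cost 3×8 + 8×3 = 48
  Shipping 95, fixed 127 → total 222.
  Any other capacity-feasible assignment to {W3, W4} ships for at least 95.
Compare {W1, W3, W4}: its best feasible assignment gives total 295.
Compare {W2, W3, W4}: its best feasible assignment gives total 301.
Every other set of open sites that can feasibly serve all demand totals ≥ 295 even under its best assignment. Minimum: 222.

222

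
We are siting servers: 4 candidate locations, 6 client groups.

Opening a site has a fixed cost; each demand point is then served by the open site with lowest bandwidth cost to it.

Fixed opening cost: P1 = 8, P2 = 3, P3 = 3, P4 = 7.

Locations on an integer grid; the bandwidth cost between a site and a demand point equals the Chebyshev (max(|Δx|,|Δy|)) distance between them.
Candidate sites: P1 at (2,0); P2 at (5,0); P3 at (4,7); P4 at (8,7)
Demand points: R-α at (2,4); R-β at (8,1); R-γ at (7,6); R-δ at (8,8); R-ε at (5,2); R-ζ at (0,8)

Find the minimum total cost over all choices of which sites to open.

25

Open {P2, P3}: assign each demand point to its cheapest open site.
  R-α→P3 3, R-β→P2 3, R-γ→P3 3, R-δ→P3 4, R-ε→P2 2, R-ζ→P3 4
  bandwidth cost 19, fixed 6 → total 25.
Compare {P2, P3, P4}: bandwidth cost 14 + fixed 13 = 27.
Compare {P3}: bandwidth cost 25 + fixed 3 = 28.
Compare {P2, P4}: bandwidth cost 19 + fixed 10 = 29.
All other subsets cost ≥ 27. Minimum total cost: 25.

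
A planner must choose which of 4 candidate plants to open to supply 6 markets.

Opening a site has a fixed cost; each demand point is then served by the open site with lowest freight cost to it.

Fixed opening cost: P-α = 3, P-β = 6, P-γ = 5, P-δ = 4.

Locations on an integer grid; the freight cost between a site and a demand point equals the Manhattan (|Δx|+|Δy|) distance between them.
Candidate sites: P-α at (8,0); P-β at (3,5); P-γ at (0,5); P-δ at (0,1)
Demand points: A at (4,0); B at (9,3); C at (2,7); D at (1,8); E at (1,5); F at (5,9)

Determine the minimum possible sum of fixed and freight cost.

Open {P-α, P-β}: assign each demand point to its cheapest open site.
  A→P-α 4, B→P-α 4, C→P-β 3, D→P-β 5, E→P-β 2, F→P-β 6
  freight cost 24, fixed 9 → total 33.
Compare {P-α, P-γ}: freight cost 26 + fixed 8 = 34.
Compare {P-β}: freight cost 30 + fixed 6 = 36.
Compare {P-α, P-β, P-γ}: freight cost 22 + fixed 14 = 36.
All other subsets cost ≥ 34. Minimum total cost: 33.

33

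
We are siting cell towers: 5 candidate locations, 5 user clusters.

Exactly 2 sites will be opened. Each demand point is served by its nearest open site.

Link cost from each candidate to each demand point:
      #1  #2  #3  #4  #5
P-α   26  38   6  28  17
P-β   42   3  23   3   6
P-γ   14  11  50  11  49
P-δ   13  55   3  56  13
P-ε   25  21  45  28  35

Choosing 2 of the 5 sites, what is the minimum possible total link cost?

Open {P-β, P-δ}.
  #1→P-δ 13, #2→P-β 3, #3→P-δ 3, #4→P-β 3, #5→P-β 6  ⇒ total 28.
Compare {P-α, P-β}: total 44.
Compare {P-β, P-γ}: total 49.
No size-2 selection does better; minimum is 28.

28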